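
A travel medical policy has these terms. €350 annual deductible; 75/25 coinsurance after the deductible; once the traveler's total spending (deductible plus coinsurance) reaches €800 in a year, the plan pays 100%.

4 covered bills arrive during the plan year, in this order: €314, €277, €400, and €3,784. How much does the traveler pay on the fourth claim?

Claim 1 (€314): all of it applies to the deductible. Cost to traveler: €314. OOP to date €314.
Claim 2 (€277): €36 finishes the deductible; €241 goes to coinsurance; 25% of €241 = €60.25. Cost to traveler: €96.25. OOP to date €410.25.
Claim 3 (€400): deductible met; 25% of €400 = €100. Traveler owes €100 (running OOP €510.25).
Claim 4 (€3,784): deductible met; 25% of €3,784 = €946. Adding that to €510.25 gives €1,456.25, past the €800 cap; traveler pays only €800 − €510.25 = €289.75.

€289.75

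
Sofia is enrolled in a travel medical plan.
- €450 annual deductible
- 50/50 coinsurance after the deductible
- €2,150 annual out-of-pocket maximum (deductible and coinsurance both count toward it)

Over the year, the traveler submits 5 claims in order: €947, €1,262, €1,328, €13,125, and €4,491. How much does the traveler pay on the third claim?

€664

#1 (€947): €450 finishes the deductible; €497 goes to coinsurance; coinsurance €497 × 50% = €248.50. Traveler owes €698.50 (running OOP €698.50).
#2 (€1,262): 50% coinsurance on €1,262 = €631. Traveler owes €631 (running OOP €1,329.50).
#3 (€1,328): deductible already satisfied, so traveler's share is 50% × €1,328 = €664. Traveler pays €664; OOP now €1,993.50.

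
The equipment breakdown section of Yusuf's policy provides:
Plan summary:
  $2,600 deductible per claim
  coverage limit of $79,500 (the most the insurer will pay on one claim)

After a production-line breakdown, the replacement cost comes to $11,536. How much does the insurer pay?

After the deductible, $11,536 − $2,600 = $8,936 remains.
$8,936 ≤ $79,500, so the limit doesn't bind; insurer pays $8,936.

$8,936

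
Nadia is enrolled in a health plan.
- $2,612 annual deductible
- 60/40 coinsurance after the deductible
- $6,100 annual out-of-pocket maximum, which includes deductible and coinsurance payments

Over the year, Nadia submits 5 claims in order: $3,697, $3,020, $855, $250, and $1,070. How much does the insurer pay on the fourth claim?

Claim 1 — $3,697: deductible takes $2,612, $1,085 remains; patient's 40% is $434. Patient owes $3,046 (running OOP $3,046). Plan pays $3,697 − $3,046 = $651.
Claim 2 — $3,020: 40% coinsurance on $3,020 = $1,208. Cost to patient: $1,208. OOP to date $4,254. Insurer: $3,020 − $1,208 = $1,812.
Claim 3 — $855: 40% coinsurance on $855 = $342. Cost to patient: $342. OOP to date $4,596. Plan pays $855 − $342 = $513.
Claim 4 — $250: 40% coinsurance on $250 = $100. Patient pays $100; OOP now $4,696. Insurer: $250 − $100 = $150.

$150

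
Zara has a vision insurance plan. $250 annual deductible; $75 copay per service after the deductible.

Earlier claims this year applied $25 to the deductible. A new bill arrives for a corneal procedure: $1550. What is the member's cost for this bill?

$300

Deductible still to meet: $250 − $25 = $225.
That leaves $1550 − $225 = $1325 for the copay.
Copay on this service: $75.
So the member owes $225 + $75 = $300.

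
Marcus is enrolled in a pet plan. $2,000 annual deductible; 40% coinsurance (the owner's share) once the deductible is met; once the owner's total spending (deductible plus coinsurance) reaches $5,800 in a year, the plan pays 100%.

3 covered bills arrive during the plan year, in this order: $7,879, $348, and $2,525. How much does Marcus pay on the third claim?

Claim 1 — $7,879: $2,000 to deductible, leaving $5,879; coinsurance $5,879 × 40% = $2,351.60. Owner owes $4,351.60 (running OOP $4,351.60).
Claim 2 — $348: deductible already satisfied, so owner's share is 40% × $348 = $139.20. Owner owes $139.20 (running OOP $4,490.80).
Claim 3 — $2,525: deductible met; 40% of $2,525 = $1,010. Owner owes $1,010 (running OOP $5,500.80).

$1,010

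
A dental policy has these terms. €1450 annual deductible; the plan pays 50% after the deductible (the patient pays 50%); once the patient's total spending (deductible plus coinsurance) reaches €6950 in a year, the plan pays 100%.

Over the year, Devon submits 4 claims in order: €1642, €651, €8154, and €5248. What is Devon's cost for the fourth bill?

#1 (€1642): deductible takes €1450, €192 remains; patient's 50% is €96. Patient owes €1546 (running OOP €1546).
#2 (€651): deductible already satisfied, so patient's share is 50% × €651 = €325.50. Patient pays €325.50; OOP now €1871.50.
#3 (€8154): 50% coinsurance on €8154 = €4077. Patient owes €4077 (running OOP €5948.50).
#4 (€5248): 50% coinsurance on €5248 = €2624. Adding that to €5948.50 gives €8572.50, past the €6950 cap; patient pays only €6950 − €5948.50 = €1001.50.

€1001.50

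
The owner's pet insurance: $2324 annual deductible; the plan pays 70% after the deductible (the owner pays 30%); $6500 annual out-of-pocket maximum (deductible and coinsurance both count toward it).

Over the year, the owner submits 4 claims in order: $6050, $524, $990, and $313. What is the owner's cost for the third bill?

#1 ($6050): $2324 to deductible, leaving $3726; owner's 30% is $1117.80. Cost to owner: $3441.80. OOP to date $3441.80.
#2 ($524): deductible already satisfied, so owner's share is 30% × $524 = $157.20. Owner pays $157.20; OOP now $3599.
#3 ($990): deductible met; 30% of $990 = $297. Cost to owner: $297. OOP to date $3896.

$297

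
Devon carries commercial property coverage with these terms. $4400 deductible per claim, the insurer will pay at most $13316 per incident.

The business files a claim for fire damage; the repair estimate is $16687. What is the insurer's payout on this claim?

$12287

After the deductible, $16687 − $4400 = $12287 remains.
That's under the $13316 cap, so the insurer reimburses the full $12287.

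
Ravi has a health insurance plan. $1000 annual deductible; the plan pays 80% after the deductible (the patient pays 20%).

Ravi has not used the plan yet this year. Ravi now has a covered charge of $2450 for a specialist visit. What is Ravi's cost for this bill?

Nothing has been paid toward the $1000 deductible, so the first $1000 of this charge is applied there.
That leaves $2450 − $1000 = $1450 for coinsurance.
20% of $1450 = $290 falls to the patient.
That puts the patient's cost at $1000 + $290 = $1290.

$1290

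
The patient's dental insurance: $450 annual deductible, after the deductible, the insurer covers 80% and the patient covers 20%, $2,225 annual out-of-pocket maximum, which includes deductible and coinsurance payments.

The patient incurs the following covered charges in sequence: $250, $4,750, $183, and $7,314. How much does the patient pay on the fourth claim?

$828.40

Claim 1 ($250): entire amount goes to the deductible. Patient owes $250 (running OOP $250).
Claim 2 ($4,750): deductible takes $200, $4,550 remains; patient's 20% is $910. Patient pays $1,110; OOP now $1,360.
Claim 3 ($183): 20% coinsurance on $183 = $36.60. Patient owes $36.60 (running OOP $1,396.60).
Claim 4 ($7,314): deductible already satisfied, so patient's share is 20% × $7,314 = $1,462.80. That would push OOP to $2,859.40, over the $2,225 cap, so patient pays $2,225 − $1,396.60 = $828.40.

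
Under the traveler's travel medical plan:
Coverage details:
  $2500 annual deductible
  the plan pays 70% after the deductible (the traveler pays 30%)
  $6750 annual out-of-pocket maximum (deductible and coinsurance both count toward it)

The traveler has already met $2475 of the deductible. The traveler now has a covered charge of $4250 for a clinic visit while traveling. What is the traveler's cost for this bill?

Deductible still to meet: $2500 − $2475 = $25.
The remaining $4225 (= $4250 − $25) moves to coinsurance.
30% of $4225 = $1267.50 falls to the traveler.
Traveler responsibility before any cap: $25 + $1267.50 = $1292.50.
Total out-of-pocket so far would be $2475 + $1292.50 = $3767.50, below the $6750 cap — no reduction.

$1292.50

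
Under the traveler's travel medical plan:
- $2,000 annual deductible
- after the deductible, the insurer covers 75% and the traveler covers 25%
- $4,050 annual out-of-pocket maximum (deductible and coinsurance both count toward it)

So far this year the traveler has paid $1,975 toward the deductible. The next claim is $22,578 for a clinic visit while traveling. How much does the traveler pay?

Deductible still to meet: $2,000 − $1,975 = $25.
That leaves $22,578 − $25 = $22,553 for coinsurance.
Traveler's 25% share of $22,553 is $5,638.25.
Traveler responsibility before any cap: $25 + $5,638.25 = $5,663.25.
Year-to-date out-of-pocket would reach $1,975 + $5,663.25 = $7,638.25, above the $4,050 maximum, so the traveler pays only $4,050 − $1,975 = $2,075.

$2,075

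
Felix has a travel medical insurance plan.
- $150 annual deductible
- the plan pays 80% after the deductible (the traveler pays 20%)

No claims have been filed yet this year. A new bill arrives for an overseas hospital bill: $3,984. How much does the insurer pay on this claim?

Nothing has been paid toward the $150 deductible, so the first $150 of this charge is applied there.
After the $150 deductible portion, $3,984 − $150 = $3,834 is subject to coinsurance.
20% of $3,834 = $766.80 falls to the traveler.
That puts the traveler's cost at $150 + $766.80 = $916.80.
The plan picks up $3,984 − $916.80 = $3,067.20.

$3,067.20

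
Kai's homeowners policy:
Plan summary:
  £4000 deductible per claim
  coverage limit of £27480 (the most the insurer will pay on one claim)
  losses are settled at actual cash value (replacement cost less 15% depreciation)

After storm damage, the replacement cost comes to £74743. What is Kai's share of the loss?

£47263

At 15% depreciation, ACV = £74743 − £11211.45 = £63531.55.
After the deductible, £63531.55 − £4000 = £59531.55 remains.
£59531.55 exceeds the £27480 limit, so the insurer pays the limit: £27480.
Out of pocket: £74743 − £27480 = £47263.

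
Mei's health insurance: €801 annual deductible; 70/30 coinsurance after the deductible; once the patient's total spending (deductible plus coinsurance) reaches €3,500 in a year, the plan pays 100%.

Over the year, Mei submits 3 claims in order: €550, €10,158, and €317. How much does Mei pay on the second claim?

Claim 1 (€550): entire amount goes to the deductible. Patient owes €550 (running OOP €550).
Claim 2 (€10,158): €251 finishes the deductible; €9,907 goes to coinsurance; patient's 30% is €2,972.10. Deductible plus coinsurance: €251 + €2,972.10 = €3,223.10. Adding that to €550 gives €3,773.10, past the €3,500 cap; patient pays only €3,500 − €550 = €2,950.

€2,950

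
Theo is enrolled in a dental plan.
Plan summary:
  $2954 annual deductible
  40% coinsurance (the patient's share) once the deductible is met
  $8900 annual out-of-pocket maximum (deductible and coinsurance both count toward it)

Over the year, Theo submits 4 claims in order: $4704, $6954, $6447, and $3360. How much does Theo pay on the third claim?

Claim 1 — $4704: $2954 finishes the deductible; $1750 goes to coinsurance; coinsurance $1750 × 40% = $700. Patient owes $3654 (running OOP $3654).
Claim 2 — $6954: deductible already satisfied, so patient's share is 40% × $6954 = $2781.60. Cost to patient: $2781.60. OOP to date $6435.60.
Claim 3 — $6447: deductible met; 40% of $6447 = $2578.80. Adding that to $6435.60 gives $9014.40, past the $8900 cap; patient pays only $8900 − $6435.60 = $2464.40.

$2464.40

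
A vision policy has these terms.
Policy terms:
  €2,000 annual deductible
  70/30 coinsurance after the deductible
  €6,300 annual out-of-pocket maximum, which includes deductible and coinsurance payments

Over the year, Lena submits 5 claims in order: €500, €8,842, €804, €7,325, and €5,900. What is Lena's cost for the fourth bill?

#1 (€500): fully absorbed by the deductible. Member pays €500; OOP now €500.
#2 (€8,842): €1,500 to deductible, leaving €7,342; coinsurance €7,342 × 30% = €2,202.60. Member owes €3,702.60 (running OOP €4,202.60).
#3 (€804): 30% coinsurance on €804 = €241.20. Cost to member: €241.20. OOP to date €4,443.80.
#4 (€7,325): deductible met; 30% of €7,325 = €2,197.50. That would push OOP to €6,641.30, over the €6,300 cap, so member pays €6,300 − €4,443.80 = €1,856.20.

€1,856.20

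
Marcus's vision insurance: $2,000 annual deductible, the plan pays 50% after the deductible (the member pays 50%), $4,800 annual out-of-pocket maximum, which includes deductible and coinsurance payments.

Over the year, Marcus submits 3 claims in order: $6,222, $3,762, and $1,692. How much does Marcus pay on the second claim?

$689

Claim 1 — $6,222: $2,000 finishes the deductible; $4,222 goes to coinsurance; member's 50% is $2,111. Member pays $4,111; OOP now $4,111.
Claim 2 — $3,762: deductible met; 50% of $3,762 = $1,881. That would push OOP to $5,992, over the $4,800 cap, so member pays $4,800 − $4,111 = $689.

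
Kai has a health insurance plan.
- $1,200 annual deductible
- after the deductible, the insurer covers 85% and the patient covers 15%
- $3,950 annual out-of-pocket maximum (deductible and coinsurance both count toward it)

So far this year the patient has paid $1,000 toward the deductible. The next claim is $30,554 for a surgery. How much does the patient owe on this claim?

$2,950

Remaining deductible: $1,200 − $1,000 = $200.
After the $200 deductible portion, $30,554 − $200 = $30,354 is subject to coinsurance.
15% of $30,354 = $4,553.10 falls to the patient.
So the patient owes $200 + $4,553.10 = $4,753.10 before any cap.
Year-to-date out-of-pocket would reach $1,000 + $4,753.10 = $5,753.10, above the $3,950 maximum, so the patient pays only $3,950 − $1,000 = $2,950.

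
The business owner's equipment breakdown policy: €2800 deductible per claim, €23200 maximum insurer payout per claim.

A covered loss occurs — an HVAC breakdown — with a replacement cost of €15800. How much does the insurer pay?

Less the €2800 deductible: €15800 − €2800 = €13000.
€13000 is within the €23200 limit, so the insurer pays €13000.

€13000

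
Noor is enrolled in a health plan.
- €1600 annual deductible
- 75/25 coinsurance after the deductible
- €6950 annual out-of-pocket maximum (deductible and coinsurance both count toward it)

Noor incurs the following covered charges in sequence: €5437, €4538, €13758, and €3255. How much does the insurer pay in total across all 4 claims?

€20038

Claim 1 (€5437): €1600 finishes the deductible; €3837 goes to coinsurance; patient's 25% is €959.25. Patient pays €2559.25; OOP now €2559.25. Plan pays €5437 − €2559.25 = €2877.75.
Claim 2 (€4538): 25% coinsurance on €4538 = €1134.50. Cost to patient: €1134.50. OOP to date €3693.75. Insurer: €4538 − €1134.50 = €3403.50.
Claim 3 (€13758): 25% coinsurance on €13758 = €3439.50. Adding that to €3693.75 gives €7133.25, past the €6950 cap; patient pays only €6950 − €3693.75 = €3256.25. Plan pays €13758 − €3256.25 = €10501.75.
Claim 4 (€3255): deductible already satisfied, so patient's share is 25% × €3255 = €813.75. OOP would hit €7763.75 > €6950, so the cap limits the patient to €6950 − €6950 = €0. Insurer: €3255 − €0 = €3255.
Insurer total: €2877.75 + €3403.50 + €10501.75 + €3255 = €20038.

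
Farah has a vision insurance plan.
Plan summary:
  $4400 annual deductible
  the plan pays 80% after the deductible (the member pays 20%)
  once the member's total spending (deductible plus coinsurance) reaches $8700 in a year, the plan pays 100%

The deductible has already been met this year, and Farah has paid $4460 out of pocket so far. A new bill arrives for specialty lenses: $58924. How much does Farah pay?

With the deductible met, the entire $58924 is subject to coinsurance.
Coinsurance: $58924 × 20% = $11784.80.
Year-to-date out-of-pocket would reach $4460 + $11784.80 = $16244.80, above the $8700 maximum, so the member pays only $8700 − $4460 = $4240.

$4240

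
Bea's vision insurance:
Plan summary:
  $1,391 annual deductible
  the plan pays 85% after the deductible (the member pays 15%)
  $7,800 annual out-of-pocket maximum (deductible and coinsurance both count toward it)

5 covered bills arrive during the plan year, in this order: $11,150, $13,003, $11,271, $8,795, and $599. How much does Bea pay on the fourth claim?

#1 ($11,150): $1,391 finishes the deductible; $9,759 goes to coinsurance; coinsurance $9,759 × 15% = $1,463.85. Member pays $2,854.85; OOP now $2,854.85.
#2 ($13,003): 15% coinsurance on $13,003 = $1,950.45. Member pays $1,950.45; OOP now $4,805.30.
#3 ($11,271): deductible met; 15% of $11,271 = $1,690.65. Member pays $1,690.65; OOP now $6,495.95.
#4 ($8,795): deductible met; 15% of $8,795 = $1,319.25. OOP would hit $7,815.20 > $7,800, so the cap limits the member to $7,800 − $6,495.95 = $1,304.05.

$1,304.05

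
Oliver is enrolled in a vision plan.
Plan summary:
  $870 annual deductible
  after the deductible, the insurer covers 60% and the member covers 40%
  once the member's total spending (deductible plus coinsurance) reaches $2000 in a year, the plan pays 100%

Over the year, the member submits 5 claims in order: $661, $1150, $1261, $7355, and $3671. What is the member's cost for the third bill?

$504.40

Claim 1 ($661): all of it applies to the deductible. Cost to member: $661. OOP to date $661.
Claim 2 ($1150): $209 to deductible, leaving $941; member's 40% is $376.40. Member owes $585.40 (running OOP $1246.40).
Claim 3 ($1261): 40% coinsurance on $1261 = $504.40. Member pays $504.40; OOP now $1750.80.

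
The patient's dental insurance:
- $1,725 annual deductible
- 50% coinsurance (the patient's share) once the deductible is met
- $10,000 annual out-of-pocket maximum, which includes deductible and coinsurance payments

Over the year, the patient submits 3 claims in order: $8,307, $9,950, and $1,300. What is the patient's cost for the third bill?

#1 ($8,307): $1,725 finishes the deductible; $6,582 goes to coinsurance; 50% of $6,582 = $3,291. Cost to patient: $5,016. OOP to date $5,016.
#2 ($9,950): deductible met; 50% of $9,950 = $4,975. Cost to patient: $4,975. OOP to date $9,991.
#3 ($1,300): deductible already satisfied, so patient's share is 50% × $1,300 = $650. Adding that to $9,991 gives $10,641, past the $10,000 cap; patient pays only $10,000 − $9,991 = $9.

$9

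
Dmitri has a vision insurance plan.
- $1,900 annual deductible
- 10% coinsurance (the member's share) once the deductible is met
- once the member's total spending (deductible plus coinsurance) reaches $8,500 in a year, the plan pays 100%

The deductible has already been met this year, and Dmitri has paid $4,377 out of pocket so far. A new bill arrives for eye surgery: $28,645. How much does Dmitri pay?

With the deductible met, the entire $28,645 is subject to coinsurance.
Member's 10% share of $28,645 is $2,864.50.
Total out-of-pocket so far would be $4,377 + $2,864.50 = $7,241.50, below the $8,500 cap — no reduction.

$2,864.50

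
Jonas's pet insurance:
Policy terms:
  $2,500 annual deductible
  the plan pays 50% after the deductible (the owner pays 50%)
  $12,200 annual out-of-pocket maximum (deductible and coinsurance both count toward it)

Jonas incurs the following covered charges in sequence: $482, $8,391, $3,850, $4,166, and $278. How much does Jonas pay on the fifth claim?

$139

Bill 1, $482: entire amount goes to the deductible. Owner pays $482; OOP now $482.
Bill 2, $8,391: $2,018 to deductible, leaving $6,373; owner's 50% is $3,186.50. Cost to owner: $5,204.50. OOP to date $5,686.50.
Bill 3, $3,850: deductible already satisfied, so owner's share is 50% × $3,850 = $1,925. Cost to owner: $1,925. OOP to date $7,611.50.
Bill 4, $4,166: deductible met; 50% of $4,166 = $2,083. Owner pays $2,083; OOP now $9,694.50.
Bill 5, $278: deductible already satisfied, so owner's share is 50% × $278 = $139. Owner owes $139 (running OOP $9,833.50).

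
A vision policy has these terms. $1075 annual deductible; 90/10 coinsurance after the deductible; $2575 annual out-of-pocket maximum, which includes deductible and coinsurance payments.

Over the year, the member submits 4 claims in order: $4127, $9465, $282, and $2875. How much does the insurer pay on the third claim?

$253.80

Claim 1 ($4127): $1075 finishes the deductible; $3052 goes to coinsurance; coinsurance $3052 × 10% = $305.20. Cost to member: $1380.20. OOP to date $1380.20. Insurer: $4127 − $1380.20 = $2746.80.
Claim 2 ($9465): deductible already satisfied, so member's share is 10% × $9465 = $946.50. Member owes $946.50 (running OOP $2326.70). Plan pays $9465 − $946.50 = $8518.50.
Claim 3 ($282): deductible met; 10% of $282 = $28.20. Cost to member: $28.20. OOP to date $2354.90. Insurer: $282 − $28.20 = $253.80.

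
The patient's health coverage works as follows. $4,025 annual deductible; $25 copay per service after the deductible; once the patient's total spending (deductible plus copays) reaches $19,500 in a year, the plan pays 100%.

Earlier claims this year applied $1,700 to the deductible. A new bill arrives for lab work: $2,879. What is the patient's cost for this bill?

$2,350

Deductible still to meet: $4,025 − $1,700 = $2,325.
After the $2,325 deductible portion, $2,879 − $2,325 = $554 is subject to the copay.
Copay on this service: $25.
So the patient owes $2,325 + $25 = $2,350 before any cap.
Total out-of-pocket so far would be $1,700 + $2,350 = $4,050, below the $19,500 cap — no reduction.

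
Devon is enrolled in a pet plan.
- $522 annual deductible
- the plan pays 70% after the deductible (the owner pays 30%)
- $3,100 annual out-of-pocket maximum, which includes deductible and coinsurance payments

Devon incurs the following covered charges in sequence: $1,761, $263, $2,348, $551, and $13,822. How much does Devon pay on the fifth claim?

$1,257.70

Claim 1 ($1,761): $522 to deductible, leaving $1,239; coinsurance $1,239 × 30% = $371.70. Owner owes $893.70 (running OOP $893.70).
Claim 2 ($263): 30% coinsurance on $263 = $78.90. Cost to owner: $78.90. OOP to date $972.60.
Claim 3 ($2,348): 30% coinsurance on $2,348 = $704.40. Owner owes $704.40 (running OOP $1,677).
Claim 4 ($551): deductible already satisfied, so owner's share is 30% × $551 = $165.30. Owner owes $165.30 (running OOP $1,842.30).
Claim 5 ($13,822): 30% coinsurance on $13,822 = $4,146.60. Adding that to $1,842.30 gives $5,988.90, past the $3,100 cap; owner pays only $3,100 − $1,842.30 = $1,257.70.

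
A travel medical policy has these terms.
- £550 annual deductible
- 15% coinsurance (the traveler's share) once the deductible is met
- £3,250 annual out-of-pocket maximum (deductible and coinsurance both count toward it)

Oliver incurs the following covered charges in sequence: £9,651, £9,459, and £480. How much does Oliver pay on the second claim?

£1,334.85

Bill 1, £9,651: £550 finishes the deductible; £9,101 goes to coinsurance; coinsurance £9,101 × 15% = £1,365.15. Traveler owes £1,915.15 (running OOP £1,915.15).
Bill 2, £9,459: 15% coinsurance on £9,459 = £1,418.85. OOP would hit £3,334 > £3,250, so the cap limits the traveler to £3,250 − £1,915.15 = £1,334.85.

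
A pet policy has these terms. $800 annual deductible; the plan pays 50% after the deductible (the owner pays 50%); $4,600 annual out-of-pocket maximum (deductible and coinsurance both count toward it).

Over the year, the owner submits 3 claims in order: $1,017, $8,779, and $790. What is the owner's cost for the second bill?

Claim 1 ($1,017): $800 to deductible, leaving $217; coinsurance $217 × 50% = $108.50. Cost to owner: $908.50. OOP to date $908.50.
Claim 2 ($8,779): deductible already satisfied, so owner's share is 50% × $8,779 = $4,389.50. That would push OOP to $5,298, over the $4,600 cap, so owner pays $4,600 − $908.50 = $3,691.50.

$3,691.50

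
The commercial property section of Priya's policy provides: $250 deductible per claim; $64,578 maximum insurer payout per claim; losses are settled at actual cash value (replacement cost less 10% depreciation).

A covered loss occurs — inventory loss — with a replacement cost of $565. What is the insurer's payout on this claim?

At 10% depreciation, ACV = $565 − $56.50 = $508.50.
After the deductible, $508.50 − $250 = $258.50 remains.
$258.50 is within the $64,578 limit, so the insurer pays $258.50.

$258.50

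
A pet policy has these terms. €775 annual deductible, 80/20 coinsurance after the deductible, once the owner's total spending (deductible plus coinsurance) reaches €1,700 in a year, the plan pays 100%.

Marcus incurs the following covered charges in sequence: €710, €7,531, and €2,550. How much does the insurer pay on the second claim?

€6,541

Bill 1, €710: fully absorbed by the deductible. Cost to owner: €710. OOP to date €710. Plan pays €710 − €710 = €0.
Bill 2, €7,531: €65 finishes the deductible; €7,466 goes to coinsurance; 20% of €7,466 = €1,493.20. Together that's €65 + €1,493.20 = €1,558.20. OOP would hit €2,268.20 > €1,700, so the cap limits the owner to €1,700 − €710 = €990. Insurer: €7,531 − €990 = €6,541.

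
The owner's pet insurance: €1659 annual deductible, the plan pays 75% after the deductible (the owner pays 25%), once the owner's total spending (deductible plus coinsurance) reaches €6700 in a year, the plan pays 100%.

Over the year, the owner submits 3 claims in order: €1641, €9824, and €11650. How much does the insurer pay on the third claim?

Claim 1 — €1641: fully absorbed by the deductible. Owner owes €1641 (running OOP €1641). Plan pays €1641 − €1641 = €0.
Claim 2 — €9824: €18 finishes the deductible; €9806 goes to coinsurance; coinsurance €9806 × 25% = €2451.50. Owner owes €2469.50 (running OOP €4110.50). Insurer: €9824 − €2469.50 = €7354.50.
Claim 3 — €11650: 25% coinsurance on €11650 = €2912.50. Adding that to €4110.50 gives €7023, past the €6700 cap; owner pays only €6700 − €4110.50 = €2589.50. Plan pays €11650 − €2589.50 = €9060.50.

€9060.50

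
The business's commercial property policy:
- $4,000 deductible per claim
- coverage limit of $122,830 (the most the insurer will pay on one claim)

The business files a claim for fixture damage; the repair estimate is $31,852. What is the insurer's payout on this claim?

After the deductible, $31,852 − $4,000 = $27,852 remains.
That's under the $122,830 cap, so the insurer reimburses the full $27,852.

$27,852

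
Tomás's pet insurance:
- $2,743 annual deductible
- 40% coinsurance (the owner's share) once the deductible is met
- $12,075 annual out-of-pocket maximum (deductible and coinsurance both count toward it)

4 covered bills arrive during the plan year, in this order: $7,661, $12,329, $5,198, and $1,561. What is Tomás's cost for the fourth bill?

$354

Claim 1 — $7,661: deductible takes $2,743, $4,918 remains; coinsurance $4,918 × 40% = $1,967.20. Owner owes $4,710.20 (running OOP $4,710.20).
Claim 2 — $12,329: deductible met; 40% of $12,329 = $4,931.60. Owner owes $4,931.60 (running OOP $9,641.80).
Claim 3 — $5,198: 40% coinsurance on $5,198 = $2,079.20. Owner owes $2,079.20 (running OOP $11,721).
Claim 4 — $1,561: deductible met; 40% of $1,561 = $624.40. Adding that to $11,721 gives $12,345.40, past the $12,075 cap; owner pays only $12,075 − $11,721 = $354.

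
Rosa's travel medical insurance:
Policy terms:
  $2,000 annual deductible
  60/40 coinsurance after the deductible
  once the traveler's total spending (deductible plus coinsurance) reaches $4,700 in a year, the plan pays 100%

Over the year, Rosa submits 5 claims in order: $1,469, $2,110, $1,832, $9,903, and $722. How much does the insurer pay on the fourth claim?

Bill 1, $1,469: entire amount goes to the deductible. Traveler pays $1,469; OOP now $1,469. Plan pays $1,469 − $1,469 = $0.
Bill 2, $2,110: deductible takes $531, $1,579 remains; traveler's 40% is $631.60. Traveler pays $1,162.60; OOP now $2,631.60. Plan pays $2,110 − $1,162.60 = $947.40.
Bill 3, $1,832: deductible met; 40% of $1,832 = $732.80. Cost to traveler: $732.80. OOP to date $3,364.40. Plan pays $1,832 − $732.80 = $1,099.20.
Bill 4, $9,903: deductible already satisfied, so traveler's share is 40% × $9,903 = $3,961.20. OOP would hit $7,325.60 > $4,700, so the cap limits the traveler to $4,700 − $3,364.40 = $1,335.60. Insurer: $9,903 − $1,335.60 = $8,567.40.

$8,567.40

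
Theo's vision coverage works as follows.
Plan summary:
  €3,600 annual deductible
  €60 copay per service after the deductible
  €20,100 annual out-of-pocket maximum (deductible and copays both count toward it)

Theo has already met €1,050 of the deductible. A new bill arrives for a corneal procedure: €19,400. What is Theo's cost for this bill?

Deductible still to meet: €3,600 − €1,050 = €2,550.
That leaves €19,400 − €2,550 = €16,850 for the copay.
Copay on this service: €60.
That puts the member's cost at €2,550 + €60 = €2,610 before any cap.
Cumulative spending €1,050 + €2,610 = €3,660 stays under the €20,100 maximum.

€2,610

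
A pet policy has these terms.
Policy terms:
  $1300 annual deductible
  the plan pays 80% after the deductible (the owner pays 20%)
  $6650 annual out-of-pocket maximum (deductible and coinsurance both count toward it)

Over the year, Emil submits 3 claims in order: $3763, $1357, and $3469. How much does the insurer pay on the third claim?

$2775.20

#1 ($3763): deductible takes $1300, $2463 remains; 20% of $2463 = $492.60. Cost to owner: $1792.60. OOP to date $1792.60. Insurer: $3763 − $1792.60 = $1970.40.
#2 ($1357): deductible met; 20% of $1357 = $271.40. Cost to owner: $271.40. OOP to date $2064. Plan pays $1357 − $271.40 = $1085.60.
#3 ($3469): deductible already satisfied, so owner's share is 20% × $3469 = $693.80. Owner owes $693.80 (running OOP $2757.80). Plan pays $3469 − $693.80 = $2775.20.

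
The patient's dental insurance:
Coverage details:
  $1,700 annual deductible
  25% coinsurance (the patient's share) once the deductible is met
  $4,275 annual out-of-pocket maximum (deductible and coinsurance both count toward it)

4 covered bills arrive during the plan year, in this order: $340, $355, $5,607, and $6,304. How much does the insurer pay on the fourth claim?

$4,879.50

#1 ($340): entire amount goes to the deductible. Patient pays $340; OOP now $340. Plan pays $340 − $340 = $0.
#2 ($355): fully absorbed by the deductible. Patient pays $355; OOP now $695. Insurer: $355 − $355 = $0.
#3 ($5,607): $1,005 to deductible, leaving $4,602; patient's 25% is $1,150.50. Patient owes $2,155.50 (running OOP $2,850.50). Plan pays $5,607 − $2,155.50 = $3,451.50.
#4 ($6,304): deductible met; 25% of $6,304 = $1,576. Adding that to $2,850.50 gives $4,426.50, past the $4,275 cap; patient pays only $4,275 − $2,850.50 = $1,424.50. Plan pays $6,304 − $1,424.50 = $4,879.50.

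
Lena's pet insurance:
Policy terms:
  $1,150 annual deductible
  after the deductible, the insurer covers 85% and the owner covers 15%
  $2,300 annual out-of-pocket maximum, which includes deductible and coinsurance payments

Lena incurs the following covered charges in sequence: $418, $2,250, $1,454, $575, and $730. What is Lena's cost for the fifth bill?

#1 ($418): fully absorbed by the deductible. Cost to owner: $418. OOP to date $418.
#2 ($2,250): deductible takes $732, $1,518 remains; coinsurance $1,518 × 15% = $227.70. Owner pays $959.70; OOP now $1,377.70.
#3 ($1,454): deductible met; 15% of $1,454 = $218.10. Owner owes $218.10 (running OOP $1,595.80).
#4 ($575): deductible met; 15% of $575 = $86.25. Owner owes $86.25 (running OOP $1,682.05).
#5 ($730): deductible met; 15% of $730 = $109.50. Cost to owner: $109.50. OOP to date $1,791.55.

$109.50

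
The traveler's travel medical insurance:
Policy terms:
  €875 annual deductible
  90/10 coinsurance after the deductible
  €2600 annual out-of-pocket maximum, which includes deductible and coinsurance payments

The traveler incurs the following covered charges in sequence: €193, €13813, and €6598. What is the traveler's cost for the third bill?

Bill 1, €193: entire amount goes to the deductible. Cost to traveler: €193. OOP to date €193.
Bill 2, €13813: €682 to deductible, leaving €13131; traveler's 10% is €1313.10. Traveler pays €1995.10; OOP now €2188.10.
Bill 3, €6598: deductible met; 10% of €6598 = €659.80. OOP would hit €2847.90 > €2600, so the cap limits the traveler to €2600 − €2188.10 = €411.90.

€411.90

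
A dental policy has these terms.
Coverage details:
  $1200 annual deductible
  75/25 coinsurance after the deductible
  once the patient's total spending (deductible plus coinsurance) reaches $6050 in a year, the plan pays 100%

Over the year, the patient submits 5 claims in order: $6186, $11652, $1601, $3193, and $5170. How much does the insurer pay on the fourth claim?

$2902.75

Bill 1, $6186: $1200 finishes the deductible; $4986 goes to coinsurance; patient's 25% is $1246.50. Patient owes $2446.50 (running OOP $2446.50). Plan pays $6186 − $2446.50 = $3739.50.
Bill 2, $11652: 25% coinsurance on $11652 = $2913. Patient pays $2913; OOP now $5359.50. Insurer: $11652 − $2913 = $8739.
Bill 3, $1601: deductible already satisfied, so patient's share is 25% × $1601 = $400.25. Patient owes $400.25 (running OOP $5759.75). Plan pays $1601 − $400.25 = $1200.75.
Bill 4, $3193: deductible met; 25% of $3193 = $798.25. That would push OOP to $6558, over the $6050 cap, so patient pays $6050 − $5759.75 = $290.25. Insurer: $3193 − $290.25 = $2902.75.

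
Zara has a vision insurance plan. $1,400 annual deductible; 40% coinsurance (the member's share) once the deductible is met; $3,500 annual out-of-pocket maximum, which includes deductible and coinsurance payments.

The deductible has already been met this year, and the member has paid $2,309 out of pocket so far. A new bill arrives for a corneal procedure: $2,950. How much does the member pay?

With the deductible met, the entire $2,950 is subject to coinsurance.
Coinsurance: $2,950 × 40% = $1,180.
Total out-of-pocket so far would be $2,309 + $1,180 = $3,489, below the $3,500 cap — no reduction.

$1,180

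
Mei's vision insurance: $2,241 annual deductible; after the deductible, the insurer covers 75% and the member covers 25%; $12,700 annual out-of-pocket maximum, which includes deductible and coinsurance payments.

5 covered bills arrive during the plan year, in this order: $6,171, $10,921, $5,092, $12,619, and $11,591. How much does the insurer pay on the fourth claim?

$9,464.25

Claim 1 — $6,171: $2,241 finishes the deductible; $3,930 goes to coinsurance; coinsurance $3,930 × 25% = $982.50. Member owes $3,223.50 (running OOP $3,223.50). Insurer: $6,171 − $3,223.50 = $2,947.50.
Claim 2 — $10,921: 25% coinsurance on $10,921 = $2,730.25. Member owes $2,730.25 (running OOP $5,953.75). Plan pays $10,921 − $2,730.25 = $8,190.75.
Claim 3 — $5,092: deductible met; 25% of $5,092 = $1,273. Cost to member: $1,273. OOP to date $7,226.75. Plan pays $5,092 − $1,273 = $3,819.
Claim 4 — $12,619: 25% coinsurance on $12,619 = $3,154.75. Member pays $3,154.75; OOP now $10,381.50. Plan pays $12,619 − $3,154.75 = $9,464.25.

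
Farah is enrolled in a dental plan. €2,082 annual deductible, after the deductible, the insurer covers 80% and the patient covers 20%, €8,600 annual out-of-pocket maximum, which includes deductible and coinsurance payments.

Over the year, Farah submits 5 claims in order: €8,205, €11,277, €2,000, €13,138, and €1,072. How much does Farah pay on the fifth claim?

€10.40

Claim 1 (€8,205): €2,082 finishes the deductible; €6,123 goes to coinsurance; coinsurance €6,123 × 20% = €1,224.60. Cost to patient: €3,306.60. OOP to date €3,306.60.
Claim 2 (€11,277): deductible met; 20% of €11,277 = €2,255.40. Patient owes €2,255.40 (running OOP €5,562).
Claim 3 (€2,000): 20% coinsurance on €2,000 = €400. Patient pays €400; OOP now €5,962.
Claim 4 (€13,138): deductible already satisfied, so patient's share is 20% × €13,138 = €2,627.60. Patient owes €2,627.60 (running OOP €8,589.60).
Claim 5 (€1,072): deductible met; 20% of €1,072 = €214.40. That would push OOP to €8,804, over the €8,600 cap, so patient pays €8,600 − €8,589.60 = €10.40.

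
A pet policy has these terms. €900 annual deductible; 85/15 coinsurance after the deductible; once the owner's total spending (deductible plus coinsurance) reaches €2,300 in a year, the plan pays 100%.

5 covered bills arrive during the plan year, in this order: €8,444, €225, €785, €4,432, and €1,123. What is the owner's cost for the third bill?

Bill 1, €8,444: €900 to deductible, leaving €7,544; owner's 15% is €1,131.60. Owner pays €2,031.60; OOP now €2,031.60.
Bill 2, €225: 15% coinsurance on €225 = €33.75. Owner pays €33.75; OOP now €2,065.35.
Bill 3, €785: deductible met; 15% of €785 = €117.75. Cost to owner: €117.75. OOP to date €2,183.10.

€117.75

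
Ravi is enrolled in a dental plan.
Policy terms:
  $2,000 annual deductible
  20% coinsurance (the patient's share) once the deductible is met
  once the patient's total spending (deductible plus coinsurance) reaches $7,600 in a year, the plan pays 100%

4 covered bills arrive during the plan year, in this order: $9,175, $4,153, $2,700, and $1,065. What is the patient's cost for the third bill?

$540

Claim 1 ($9,175): $2,000 finishes the deductible; $7,175 goes to coinsurance; 20% of $7,175 = $1,435. Patient pays $3,435; OOP now $3,435.
Claim 2 ($4,153): deductible already satisfied, so patient's share is 20% × $4,153 = $830.60. Patient owes $830.60 (running OOP $4,265.60).
Claim 3 ($2,700): 20% coinsurance on $2,700 = $540. Patient pays $540; OOP now $4,805.60.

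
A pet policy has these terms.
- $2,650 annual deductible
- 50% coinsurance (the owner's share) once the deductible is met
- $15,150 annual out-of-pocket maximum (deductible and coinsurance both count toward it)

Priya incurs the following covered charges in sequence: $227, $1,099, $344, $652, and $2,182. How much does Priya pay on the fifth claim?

Claim 1 — $227: fully absorbed by the deductible. Owner pays $227; OOP now $227.
Claim 2 — $1,099: fully absorbed by the deductible. Cost to owner: $1,099. OOP to date $1,326.
Claim 3 — $344: all of it applies to the deductible. Owner owes $344 (running OOP $1,670).
Claim 4 — $652: fully absorbed by the deductible. Cost to owner: $652. OOP to date $2,322.
Claim 5 — $2,182: $328 finishes the deductible; $1,854 goes to coinsurance; owner's 50% is $927. Owner owes $1,255 (running OOP $3,577).

$1,255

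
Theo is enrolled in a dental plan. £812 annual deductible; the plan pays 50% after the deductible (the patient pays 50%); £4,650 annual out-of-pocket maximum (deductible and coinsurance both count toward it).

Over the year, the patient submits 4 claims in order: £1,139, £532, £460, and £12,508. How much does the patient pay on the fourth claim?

£3,178.50

Bill 1, £1,139: £812 to deductible, leaving £327; patient's 50% is £163.50. Patient owes £975.50 (running OOP £975.50).
Bill 2, £532: deductible met; 50% of £532 = £266. Cost to patient: £266. OOP to date £1,241.50.
Bill 3, £460: deductible already satisfied, so patient's share is 50% × £460 = £230. Patient owes £230 (running OOP £1,471.50).
Bill 4, £12,508: deductible met; 50% of £12,508 = £6,254. OOP would hit £7,725.50 > £4,650, so the cap limits the patient to £4,650 − £1,471.50 = £3,178.50.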